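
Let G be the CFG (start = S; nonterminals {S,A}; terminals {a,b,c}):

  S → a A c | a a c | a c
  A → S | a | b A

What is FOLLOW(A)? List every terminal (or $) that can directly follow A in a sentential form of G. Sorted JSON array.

FIRST iteration:
pass 1:
  A via A→a: +{a}
  A via A→b A: +{b}
  S via S→a A c: +{a}
  FIRST[S]={a}  FIRST[A]={a,b}
pass 2: — fixpoint
  FIRST[S]={a}  FIRST[A]={a,b}

FOLLOW sets:
initialize: $ ∈ FOLLOW(S)
iter 1:
  S→a A c: FOLLOW(A) ⊇ FIRST(c) = {c}; new: +{c}
  FOLLOW(S)={$}  FOLLOW(A)={c}
iter 2:
  A→S: FOLLOW(S) ⊇ FOLLOW(A) ⊇ {c}; new: +{c}
  FOLLOW(S)={$,c}  FOLLOW(A)={c}
iter 3: (no change)
  FOLLOW(S)={$,c}  FOLLOW(A)={c}

FOLLOW(A) = ["c"]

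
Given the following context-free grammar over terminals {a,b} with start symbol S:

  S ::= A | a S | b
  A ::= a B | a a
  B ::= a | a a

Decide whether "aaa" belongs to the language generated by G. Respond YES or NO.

CNF form of G:
  S -> T0 B | T0 S | T0 T0 | b
  A -> T0 B | T0 T0
  B -> T0 T0 | a
  T0 -> a

Fill CYK table bottom-up:
  [0..0]={B,T0}  "a"  orig:{B}
  [1..1]={B,T0}  "a"  orig:{B}
  [2..2]={B,T0}  "a"  orig:{B}
  [0..1]={A,B,S}  "aa"
  [1..2]={A,B,S}  "aa"
  [0..2]={A,S}  "aaa"

S ∈ T[0,2] ⇒ YES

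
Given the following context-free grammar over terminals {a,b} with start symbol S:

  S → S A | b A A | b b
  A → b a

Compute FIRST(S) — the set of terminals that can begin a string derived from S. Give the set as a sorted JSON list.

FIRST iteration:
pass 1:
  A via A→b a: +{b}
  S via S→b A A: +{b}
  FIRST(S)={b}  FIRST(A)={b}
pass 2: (stable)
  FIRST(S)={b}  FIRST(A)={b}

FIRST(S) = ["b"]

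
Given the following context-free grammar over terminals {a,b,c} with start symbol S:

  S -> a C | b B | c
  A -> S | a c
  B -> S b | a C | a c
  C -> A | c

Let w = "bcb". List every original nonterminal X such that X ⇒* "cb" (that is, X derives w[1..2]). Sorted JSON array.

Convert to CNF:
  S -> T0 C | T2 B | c
  A -> T0 C | T0 T1 | T2 B | c
  B -> S T2 | T0 C | T0 T1
  C -> T0 C | T0 T1 | T2 B | c
  T0 -> a
  T1 -> c
  T2 -> b

CYK table (by increasing span) (cells [i..j] with 1 ≤ i ≤ j ≤ 2 only):
  T[1,1] 'c' = {A,C,S,T1}  orig:{A,C,S}
  T[2,2] 'b' = {T2}  orig:{}
  T[1,2] 'cb' = {B}

Original NTs in T[1,2] deriving "cb": ["B"]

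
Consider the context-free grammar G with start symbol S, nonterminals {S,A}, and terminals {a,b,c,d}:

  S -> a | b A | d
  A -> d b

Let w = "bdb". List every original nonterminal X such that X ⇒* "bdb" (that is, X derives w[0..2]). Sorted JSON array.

Convert to CNF:
  S -> T1 A | a | d
  A -> T0 T1
  T0 -> d
  T1 -> b

Fill CYK table bottom-up, restricted to cells inside w[0..2]:
  [0..0]={T1}  "b"  orig:{}
  [1..1]={S,T0}  "d"  orig:{S}
  [2..2]={T1}  "b"  orig:{}
  [0..1]=∅  "bd"
  [1..2]={A}  "db"
  [0..2]={S}  "bdb"

Original NTs in T[0,2] deriving "bdb": ["S"]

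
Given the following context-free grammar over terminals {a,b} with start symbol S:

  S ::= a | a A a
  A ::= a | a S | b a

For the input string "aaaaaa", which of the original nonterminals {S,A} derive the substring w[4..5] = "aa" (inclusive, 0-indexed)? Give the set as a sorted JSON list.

Convert to CNF:
  S -> T0 X2 | a
  A -> T0 S | T1 T0 | a
  T0 -> a
  T1 -> b
  X2 -> A T0

CYK table (by increasing span), restricted to cells inside w[4..5]:
  cell(4,4) a: {A,S,T0}  orig:{A,S}
  cell(5,5) a: {A,S,T0}  orig:{A,S}
  cell(4,5) aa: {A,X2}  orig:{A}

Original NTs in T[4,5] deriving "aa": ["A"]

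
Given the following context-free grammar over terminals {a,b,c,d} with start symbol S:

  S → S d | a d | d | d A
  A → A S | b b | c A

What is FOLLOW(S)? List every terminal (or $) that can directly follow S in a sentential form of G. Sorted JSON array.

FIRST sets, iterate to fixpoint:
round 1:
  A via A→b b: +{b}
  A via A→c A: +{c}
  S via S→a d: +{a}
  S via S→d: +{d}
  FIRST(S)={a,d}  FIRST(A)={b,c}
round 2: (stable)
  FIRST(S)={a,d}  FIRST(A)={b,c}

FOLLOW sets:
FOLLOW(S) := {$}
pass 1:
  A→A S: FOLLOW(A) ⊇ FIRST(S) = {a,d}; new: +{a,d}
  A→A S: FOLLOW(S) ⊇ FOLLOW(A) ⊇ {a,d}; new: +{a,d}
  S→d A: FOLLOW(A) ⊇ FOLLOW(S) ⊇ {$,a,d}; new: +{$}
  FOLLOW[S]={$,a,d}  FOLLOW[A]={$,a,d}
pass 2: done
  FOLLOW[S]={$,a,d}  FOLLOW[A]={$,a,d}

FOLLOW(S) = ["$", "a", "d"]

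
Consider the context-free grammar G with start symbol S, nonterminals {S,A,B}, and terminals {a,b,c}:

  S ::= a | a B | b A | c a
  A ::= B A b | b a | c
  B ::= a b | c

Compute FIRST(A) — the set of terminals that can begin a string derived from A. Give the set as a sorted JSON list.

FIRST sets, iterate to fixpoint:
pass 1:
  A via A→b a: +{b}
  A via A→c: +{c}
  B via B→a b: +{a}
  B via B→c: +{c}
  S via S→a: +{a}
  S via S→b A: +{b}
  S via S→c a: +{c}
  FIRST[S]={a,b,c}  FIRST[A]={b,c}  FIRST[B]={a,c}
pass 2:
  A via A→B A b: +{a}
  FIRST[S]={a,b,c}  FIRST[A]={a,b,c}  FIRST[B]={a,c}
pass 3: — fixpoint
  FIRST[S]={a,b,c}  FIRST[A]={a,b,c}  FIRST[B]={a,c}

FIRST(A) = ["a", "b", "c"]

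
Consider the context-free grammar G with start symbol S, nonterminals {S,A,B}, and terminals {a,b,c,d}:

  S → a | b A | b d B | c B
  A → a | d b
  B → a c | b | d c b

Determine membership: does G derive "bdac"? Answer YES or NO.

CNF form of G:
  S -> T1 A | T1 X5 | T3 B | a
  A -> T0 T1 | a
  B -> T0 X4 | T2 T3 | b
  T0 -> d
  T1 -> b
  T2 -> a
  T3 -> c
  X4 -> T3 T1
  X5 -> T0 B

Fill CYK table bottom-up:
  cell(0,0) b: {B,T1}  orig:{B}
  cell(1,1) d: {T0}  orig:{}
  cell(2,2) a: {A,S,T2}  orig:{A,S}
  cell(3,3) c: {T3}  orig:{}
  cell(0,1) bd: ∅
  cell(1,2) da: ∅
  cell(2,3) ac: {B}
  cell(0,2) bda: ∅
  cell(1,3) dac: {X5}  orig:{}
  cell(0,3) bdac: {S}

S ∈ T[0,3] ⇒ YES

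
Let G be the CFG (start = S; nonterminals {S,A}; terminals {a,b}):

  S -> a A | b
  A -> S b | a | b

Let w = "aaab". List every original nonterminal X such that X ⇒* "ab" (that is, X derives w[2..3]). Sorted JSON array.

Convert to CNF:
  S -> T1 A | b
  A -> S T0 | a | b
  T0 -> b
  T1 -> a

CYK table (by increasing span), restricted to cells inside w[2..3]:
  cell(2,2) a: {A,T1}  orig:{A}
  cell(3,3) b: {A,S,T0}  orig:{A,S}
  cell(2,3) ab: {S}

Original NTs in T[2,3] deriving "ab": ["S"]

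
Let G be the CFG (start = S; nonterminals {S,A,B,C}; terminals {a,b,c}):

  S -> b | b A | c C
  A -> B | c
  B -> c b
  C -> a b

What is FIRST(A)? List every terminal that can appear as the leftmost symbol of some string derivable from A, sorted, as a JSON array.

FIRST iteration:
iter 1:
  A via A→c: +{c}
  B via B→c b: +{c}
  C via C→a b: +{a}
  S via S→b: +{b}
  S via S→c C: +{c}
  FIRST(S)={b,c}  FIRST(A)={c}  FIRST(B)={c}  FIRST(C)={a}
iter 2: done
  FIRST(S)={b,c}  FIRST(A)={c}  FIRST(B)={c}  FIRST(C)={a}

FIRST(A) = ["c"]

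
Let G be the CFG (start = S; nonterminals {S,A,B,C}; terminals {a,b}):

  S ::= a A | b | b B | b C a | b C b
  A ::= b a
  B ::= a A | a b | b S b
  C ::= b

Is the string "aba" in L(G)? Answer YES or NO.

CNF form of G:
  S -> T0 B | T0 X3 | T0 X4 | T1 A | b
  A -> T0 T1
  B -> T0 X2 | T1 A | T1 T0
  C -> b
  T0 -> b
  T1 -> a
  X2 -> S T0
  X3 -> C T1
  X4 -> C T0

CYK table (by increasing span):
  T[0,0] 'a' = {T1}  orig:{}
  T[1,1] 'b' = {C,S,T0}  orig:{C,S}
  T[2,2] 'a' = {T1}  orig:{}
  T[0,1] 'ab' = {B}
  T[1,2] 'ba' = {A,X3}  orig:{A}
  T[0,2] 'aba' = {B,S}

S ∈ T[0,2] ⇒ YES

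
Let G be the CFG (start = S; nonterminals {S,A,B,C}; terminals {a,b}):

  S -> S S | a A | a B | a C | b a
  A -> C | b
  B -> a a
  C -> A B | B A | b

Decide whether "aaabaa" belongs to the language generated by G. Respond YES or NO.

CNF form of G:
  S -> S S | T0 A | T0 B | T0 C | T1 T0
  A -> A B | B A | b
  B -> T0 T0
  C -> A B | B A | b
  T0 -> a
  T1 -> b

CYK table (by increasing span):
  T[0,0] 'a' = {T0}  orig:{}
  T[1,1] 'a' = {T0}  orig:{}
  T[2,2] 'a' = {T0}  orig:{}
  T[3,3] 'b' = {A,C,T1}  orig:{A,C}
  T[4,4] 'a' = {T0}  orig:{}
  T[5,5] 'a' = {T0}  orig:{}
  T[0,1] 'aa' = {B}
  T[1,2] 'aa' = {B}
  T[2,3] 'ab' = {S}
  T[3,4] 'ba' = {S}
  T[4,5] 'aa' = {B}
  T[0,2] 'aaa' = {S}
  T[1,3] 'aab' = {A,C}
  T[2,4] 'aba' = ∅
  T[3,5] 'baa' = {A,C}
  T[0,3] 'aaab' = {S}
  T[1,4] 'aaba' = ∅
  T[2,5] 'abaa' = {S}
  T[0,4] 'aaaba' = {S}
  T[1,5] 'aabaa' = {A,C}
  T[0,5] 'aaabaa' = {S}

S ∈ T[0,5] ⇒ YES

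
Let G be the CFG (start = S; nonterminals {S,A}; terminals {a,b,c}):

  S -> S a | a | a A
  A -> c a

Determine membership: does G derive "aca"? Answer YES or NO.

Convert to CNF:
  S -> S T1 | T1 A | a
  A -> T0 T1
  T0 -> c
  T1 -> a

CYK fill:
  cell(0,0) a: {S,T1}  orig:{S}
  cell(1,1) c: {T0}  orig:{}
  cell(2,2) a: {S,T1}  orig:{S}
  cell(0,1) ac: ∅
  cell(1,2) ca: {A}
  cell(0,2) aca: {S}

S ∈ T[0,2] ⇒ YES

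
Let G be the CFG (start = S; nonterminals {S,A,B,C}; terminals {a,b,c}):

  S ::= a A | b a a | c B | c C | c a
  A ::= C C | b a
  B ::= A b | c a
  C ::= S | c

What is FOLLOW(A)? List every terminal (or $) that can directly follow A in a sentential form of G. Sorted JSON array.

FIRST sets, iterate to fixpoint:
pass 1:
  A via A→b a: +{b}
  B via B→A b: +{b}
  B via B→c a: +{c}
  C via C→c: +{c}
  S via S→a A: +{a}
  S via S→b a a: +{b}
  S via S→c B: +{c}
  S: {a,b,c}  A: {b}  B: {b,c}  C: {c}
pass 2:
  A via A→C C: +{c}
  C via C→S: +{a,b}
  S: {a,b,c}  A: {b,c}  B: {b,c}  C: {a,b,c}
pass 3:
  A via A→C C: +{a}
  B via B→A b: +{a}
  S: {a,b,c}  A: {a,b,c}  B: {a,b,c}  C: {a,b,c}
pass 4: — fixpoint
  S: {a,b,c}  A: {a,b,c}  B: {a,b,c}  C: {a,b,c}

FOLLOW sets:
seed FOLLOW(S) with $
[1]
  A→C C: FOLLOW(C) ⊇ FIRST(C) = {a,b,c}; new: +{a,b,c}
  B→A b: FOLLOW(A) ⊇ FIRST(b) = {b}; new: +{b}
  C→S: FOLLOW(S) ⊇ FOLLOW(C) ⊇ {a,b,c}; new: +{a,b,c}
  S→a A: FOLLOW(A) ⊇ FOLLOW(S) ⊇ {$,a,b,c}; new: +{$,a,c}
  S→c B: FOLLOW(B) ⊇ FOLLOW(S) ⊇ {$,a,b,c}; new: +{$,a,b,c}
  S→c C: FOLLOW(C) ⊇ FOLLOW(S) ⊇ {$,a,b,c}; new: +{$}
  FOLLOW(S)={$,a,b,c}  FOLLOW(A)={$,a,b,c}  FOLLOW(B)={$,a,b,c}  FOLLOW(C)={$,a,b,c}
[2] (stable)
  FOLLOW(S)={$,a,b,c}  FOLLOW(A)={$,a,b,c}  FOLLOW(B)={$,a,b,c}  FOLLOW(C)={$,a,b,c}

FOLLOW(A) = ["$", "a", "b", "c"]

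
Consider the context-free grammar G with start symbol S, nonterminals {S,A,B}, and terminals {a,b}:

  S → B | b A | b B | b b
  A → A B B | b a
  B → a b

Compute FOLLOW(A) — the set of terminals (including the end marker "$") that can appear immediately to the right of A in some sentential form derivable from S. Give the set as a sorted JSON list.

FIRST iteration:
round 1:
  A via A→b a: +{b}
  B via B→a b: +{a}
  S via S→B: +{a}
  S via S→b A: +{b}
  FIRST[S]={a,b}  FIRST[A]={b}  FIRST[B]={a}
round 2: done
  FIRST[S]={a,b}  FIRST[A]={b}  FIRST[B]={a}

FOLLOW sets:
initialize: $ ∈ FOLLOW(S)
round 1:
  A→A B B: FOLLOW(A) ⊇ FIRST(B) = {a}; new: +{a}
  A→A B B: FOLLOW(B) ⊇ FIRST(B) = {a}; new: +{a}
  S→B: FOLLOW(B) ⊇ FOLLOW(S) ⊇ {$}; new: +{$}
  S→b A: FOLLOW(A) ⊇ FOLLOW(S) ⊇ {$}; new: +{$}
  FOLLOW(S)={$}  FOLLOW(A)={$,a}  FOLLOW(B)={$,a}
round 2: — fixpoint
  FOLLOW(S)={$}  FOLLOW(A)={$,a}  FOLLOW(B)={$,a}

FOLLOW(A) = ["$", "a"]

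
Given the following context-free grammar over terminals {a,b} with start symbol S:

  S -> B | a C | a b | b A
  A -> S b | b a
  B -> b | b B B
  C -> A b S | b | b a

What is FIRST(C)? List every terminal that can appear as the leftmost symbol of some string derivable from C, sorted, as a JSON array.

FIRST iteration:
round 1:
  A via A→b a: +{b}
  B via B→b: +{b}
  C via C→A b S: +{b}
  S via S→B: +{b}
  S via S→a C: +{a}
  FIRST[S]={a,b}  FIRST[A]={b}  FIRST[B]={b}  FIRST[C]={b}
round 2:
  A via A→S b: +{a}
  C via C→A b S: +{a}
  FIRST[S]={a,b}  FIRST[A]={a,b}  FIRST[B]={b}  FIRST[C]={a,b}
round 3: (no change)
  FIRST[S]={a,b}  FIRST[A]={a,b}  FIRST[B]={b}  FIRST[C]={a,b}

FIRST(C) = ["a", "b"]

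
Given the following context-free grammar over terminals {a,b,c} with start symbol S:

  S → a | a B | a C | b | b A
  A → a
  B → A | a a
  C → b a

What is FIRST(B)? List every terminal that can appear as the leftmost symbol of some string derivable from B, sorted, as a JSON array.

FIRST iteration:
round 1:
  A via A→a: +{a}
  B via B→A: +{a}
  C via C→b a: +{b}
  S via S→a: +{a}
  S via S→b: +{b}
  FIRST(S)={a,b}  FIRST(A)={a}  FIRST(B)={a}  FIRST(C)={b}
round 2: done
  FIRST(S)={a,b}  FIRST(A)={a}  FIRST(B)={a}  FIRST(C)={b}

FIRST(B) = ["a"]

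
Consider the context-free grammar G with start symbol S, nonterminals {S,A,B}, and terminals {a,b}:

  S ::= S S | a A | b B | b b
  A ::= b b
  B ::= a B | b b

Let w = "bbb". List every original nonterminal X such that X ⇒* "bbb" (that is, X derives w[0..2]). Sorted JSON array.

Convert to CNF:
  S -> S S | T0 B | T0 T0 | T1 A
  A -> T0 T0
  B -> T0 T0 | T1 B
  T0 -> b
  T1 -> a

CYK fill, restricted to cells inside w[0..2]:
  T[0,0] 'b' = {T0}  orig:{}
  T[1,1] 'b' = {T0}  orig:{}
  T[2,2] 'b' = {T0}  orig:{}
  T[0,1] 'bb' = {A,B,S}
  T[1,2] 'bb' = {A,B,S}
  T[0,2] 'bbb' = {S}

Original NTs in T[0,2] deriving "bbb": ["S"]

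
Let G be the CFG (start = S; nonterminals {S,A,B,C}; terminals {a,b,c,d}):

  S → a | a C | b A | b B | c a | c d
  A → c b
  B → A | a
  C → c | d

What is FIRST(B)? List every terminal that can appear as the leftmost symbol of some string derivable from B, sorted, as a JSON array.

FIRST iteration:
round 1:
  A via A→c b: +{c}
  B via B→A: +{c}
  B via B→a: +{a}
  C via C→c: +{c}
  C via C→d: +{d}
  S via S→a: +{a}
  S via S→b A: +{b}
  S via S→c a: +{c}
  FIRST[S]={a,b,c}  FIRST[A]={c}  FIRST[B]={a,c}  FIRST[C]={c,d}
round 2: — fixpoint
  FIRST[S]={a,b,c}  FIRST[A]={c}  FIRST[B]={a,c}  FIRST[C]={c,d}

FIRST(B) = ["a", "c"]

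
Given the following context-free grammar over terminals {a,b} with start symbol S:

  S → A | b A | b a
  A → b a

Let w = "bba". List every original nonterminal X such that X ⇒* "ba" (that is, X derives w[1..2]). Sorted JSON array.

Convert to CNF:
  S -> T0 A | T0 T1
  A -> T0 T1
  T0 -> b
  T1 -> a

Fill CYK table bottom-up — only the sub-triangle for w[1..2]:
  T[1,1] 'b' = {T0}  orig:{}
  T[2,2] 'a' = {T1}  orig:{}
  T[1,2] 'ba' = {A,S}

Original NTs in T[1,2] deriving "ba": ["A", "S"]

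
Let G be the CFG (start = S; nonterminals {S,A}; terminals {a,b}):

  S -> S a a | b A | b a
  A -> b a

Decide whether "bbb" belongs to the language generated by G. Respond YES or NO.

CNF form of G:
  S -> S X2 | T0 A | T0 T1
  A -> T0 T1
  T0 -> b
  T1 -> a
  X2 -> T1 T1

CYK fill:
  cell(0,0) b: {T0}  orig:{}
  cell(1,1) b: {T0}  orig:{}
  cell(2,2) b: {T0}  orig:{}
  cell(0,1) bb: ∅
  cell(1,2) bb: ∅
  cell(0,2) bbb: ∅

S ∉ T[0,2] ⇒ NO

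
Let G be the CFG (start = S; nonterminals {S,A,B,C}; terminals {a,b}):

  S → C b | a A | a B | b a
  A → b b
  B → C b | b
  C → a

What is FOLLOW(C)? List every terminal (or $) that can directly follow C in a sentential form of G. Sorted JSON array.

FIRST iteration:
pass 1:
  A via A→b b: +{b}
  B via B→b: +{b}
  C via C→a: +{a}
  S via S→C b: +{a}
  S via S→b a: +{b}
  FIRST[S]={a,b}  FIRST[A]={b}  FIRST[B]={b}  FIRST[C]={a}
pass 2:
  B via B→C b: +{a}
  FIRST[S]={a,b}  FIRST[A]={b}  FIRST[B]={a,b}  FIRST[C]={a}
pass 3: (stable)
  FIRST[S]={a,b}  FIRST[A]={b}  FIRST[B]={a,b}  FIRST[C]={a}

FOLLOW sets:
seed FOLLOW(S) with $
pass 1:
  B→C b: FOLLOW(C) ⊇ FIRST(b) = {b}; new: +{b}
  S→a A: FOLLOW(A) ⊇ FOLLOW(S) ⊇ {$}; new: +{$}
  S→a B: FOLLOW(B) ⊇ FOLLOW(S) ⊇ {$}; new: +{$}
  S: {$}  A: {$}  B: {$}  C: {b}
pass 2: — fixpoint
  S: {$}  A: {$}  B: {$}  C: {b}

FOLLOW(C) = ["b"]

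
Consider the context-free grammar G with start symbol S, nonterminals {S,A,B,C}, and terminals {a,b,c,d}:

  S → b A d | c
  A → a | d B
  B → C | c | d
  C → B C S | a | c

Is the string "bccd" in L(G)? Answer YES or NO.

Convert to CNF:
  S -> T1 X4 | c
  A -> T0 B | a
  B -> B X2 | a | c | d
  C -> B X3 | a | c
  T0 -> d
  T1 -> b
  X2 -> C S
  X3 -> C S
  X4 -> A T0

CYK fill:
  T[0,0] 'b' = {T1}  orig:{}
  T[1,1] 'c' = {B,C,S}
  T[2,2] 'c' = {B,C,S}
  T[3,3] 'd' = {B,T0}  orig:{B}
  T[0,1] 'bc' = ∅
  T[1,2] 'cc' = {X2,X3}  orig:{}
  T[2,3] 'cd' = ∅
  T[0,2] 'bcc' = ∅
  T[1,3] 'ccd' = ∅
  T[0,3] 'bccd' = ∅

S ∉ T[0,3] ⇒ NO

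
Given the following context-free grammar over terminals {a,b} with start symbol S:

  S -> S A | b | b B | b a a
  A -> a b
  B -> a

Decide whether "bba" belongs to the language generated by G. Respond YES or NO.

CNF form of G:
  S -> S A | T1 B | T1 X2 | b
  A -> T0 T1
  B -> a
  T0 -> a
  T1 -> b
  X2 -> T0 T0

CYK table (by increasing span):
  T[0,0] 'b' = {S,T1}  orig:{S}
  T[1,1] 'b' = {S,T1}  orig:{S}
  T[2,2] 'a' = {B,T0}  orig:{B}
  T[0,1] 'bb' = ∅
  T[1,2] 'ba' = {S}
  T[0,2] 'bba' = ∅

S ∉ T[0,2] ⇒ NO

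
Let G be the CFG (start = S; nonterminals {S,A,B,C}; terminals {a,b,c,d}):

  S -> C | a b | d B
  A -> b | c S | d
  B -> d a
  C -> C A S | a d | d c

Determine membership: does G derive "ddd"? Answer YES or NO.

Convert to CNF:
  S -> C X5 | T1 B | T1 T0 | T2 T1 | T2 T3
  A -> T0 S | b | d
  B -> T1 T2
  C -> C X4 | T1 T0 | T2 T1
  T0 -> c
  T1 -> d
  T2 -> a
  T3 -> b
  X4 -> A S
  X5 -> A S

CYK fill:
  cell(0,0) d: {A,T1}  orig:{A}
  cell(1,1) d: {A,T1}  orig:{A}
  cell(2,2) d: {A,T1}  orig:{A}
  cell(0,1) dd: ∅
  cell(1,2) dd: ∅
  cell(0,2) ddd: ∅

S ∉ T[0,2] ⇒ NO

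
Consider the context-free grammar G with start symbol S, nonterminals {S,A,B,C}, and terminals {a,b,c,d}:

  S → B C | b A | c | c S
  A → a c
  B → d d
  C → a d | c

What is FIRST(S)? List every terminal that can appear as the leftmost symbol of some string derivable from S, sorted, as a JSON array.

FIRST iteration:
pass 1:
  A via A→a c: +{a}
  B via B→d d: +{d}
  C via C→a d: +{a}
  C via C→c: +{c}
  S via S→B C: +{d}
  S via S→b A: +{b}
  S via S→c: +{c}
  S: {b,c,d}  A: {a}  B: {d}  C: {a,c}
pass 2: — fixpoint
  S: {b,c,d}  A: {a}  B: {d}  C: {a,c}

FIRST(S) = ["b", "c", "d"]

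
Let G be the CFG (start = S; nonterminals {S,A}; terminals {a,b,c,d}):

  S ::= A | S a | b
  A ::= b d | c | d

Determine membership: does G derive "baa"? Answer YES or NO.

Convert to CNF:
  S -> S T2 | T0 T1 | b | c | d
  A -> T0 T1 | c | d
  T0 -> b
  T1 -> d
  T2 -> a

Fill CYK table bottom-up:
  cell(0,0) b: {S,T0}  orig:{S}
  cell(1,1) a: {T2}  orig:{}
  cell(2,2) a: {T2}  orig:{}
  cell(0,1) ba: {S}
  cell(1,2) aa: ∅
  cell(0,2) baa: {S}

S ∈ T[0,2] ⇒ YES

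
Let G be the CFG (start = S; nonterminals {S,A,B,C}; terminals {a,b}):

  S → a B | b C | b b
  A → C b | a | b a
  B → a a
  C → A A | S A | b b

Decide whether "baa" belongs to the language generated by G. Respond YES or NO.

CNF form of G:
  S -> T0 C | T0 T0 | T1 B
  A -> C T0 | T0 T1 | a
  B -> T1 T1
  C -> A A | S A | T0 T0
  T0 -> b
  T1 -> a

Fill CYK table bottom-up:
  T[0,0] 'b' = {T0}  orig:{}
  T[1,1] 'a' = {A,T1}  orig:{A}
  T[2,2] 'a' = {A,T1}  orig:{A}
  T[0,1] 'ba' = {A}
  T[1,2] 'aa' = {B,C}
  T[0,2] 'baa' = {C,S}

S ∈ T[0,2] ⇒ YES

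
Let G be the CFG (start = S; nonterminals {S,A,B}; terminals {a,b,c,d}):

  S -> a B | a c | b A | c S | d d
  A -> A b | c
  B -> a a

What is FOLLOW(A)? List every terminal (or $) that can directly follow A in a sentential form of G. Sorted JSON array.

Compute FIRST by fixpoint:
pass 1:
  A via A→c: +{c}
  B via B→a a: +{a}
  S via S→a B: +{a}
  S via S→b A: +{b}
  S via S→c S: +{c}
  S via S→d d: +{d}
  FIRST[S]={a,b,c,d}  FIRST[A]={c}  FIRST[B]={a}
pass 2: — fixpoint
  FIRST[S]={a,b,c,d}  FIRST[A]={c}  FIRST[B]={a}

Compute FOLLOW by fixpoint:
FOLLOW(S) := {$}
[1]
  A→A b: FOLLOW(A) ⊇ FIRST(b) = {b}; new: +{b}
  S→a B: FOLLOW(B) ⊇ FOLLOW(S) ⊇ {$}; new: +{$}
  S→b A: FOLLOW(A) ⊇ FOLLOW(S) ⊇ {$}; new: +{$}
  FOLLOW[S]={$}  FOLLOW[A]={$,b}  FOLLOW[B]={$}
[2] — fixpoint
  FOLLOW[S]={$}  FOLLOW[A]={$,b}  FOLLOW[B]={$}

FOLLOW(A) = ["$", "b"]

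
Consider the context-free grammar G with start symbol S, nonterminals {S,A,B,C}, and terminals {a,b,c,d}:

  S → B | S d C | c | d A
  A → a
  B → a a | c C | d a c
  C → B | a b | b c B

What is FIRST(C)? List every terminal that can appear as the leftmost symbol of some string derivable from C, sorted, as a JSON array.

FIRST iteration:
[1]
  A via A→a: +{a}
  B via B→a a: +{a}
  B via B→c C: +{c}
  B via B→d a c: +{d}
  C via C→B: +{a,c,d}
  C via C→b c B: +{b}
  S via S→B: +{a,c,d}
  FIRST[S]={a,c,d}  FIRST[A]={a}  FIRST[B]={a,c,d}  FIRST[C]={a,b,c,d}
[2] (stable)
  FIRST[S]={a,c,d}  FIRST[A]={a}  FIRST[B]={a,c,d}  FIRST[C]={a,b,c,d}

FIRST(C) = ["a", "b", "c", "d"]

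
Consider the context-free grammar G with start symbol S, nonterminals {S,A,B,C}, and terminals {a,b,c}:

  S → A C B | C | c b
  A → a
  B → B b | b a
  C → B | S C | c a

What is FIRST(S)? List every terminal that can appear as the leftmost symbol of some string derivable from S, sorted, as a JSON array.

FIRST sets, iterate to fixpoint:
iter 1:
  A via A→a: +{a}
  B via B→b a: +{b}
  C via C→B: +{b}
  C via C→c a: +{c}
  S via S→A C B: +{a}
  S via S→C: +{b,c}
  FIRST(S)={a,b,c}  FIRST(A)={a}  FIRST(B)={b}  FIRST(C)={b,c}
iter 2:
  C via C→S C: +{a}
  FIRST(S)={a,b,c}  FIRST(A)={a}  FIRST(B)={b}  FIRST(C)={a,b,c}
iter 3: (stable)
  FIRST(S)={a,b,c}  FIRST(A)={a}  FIRST(B)={b}  FIRST(C)={a,b,c}

FIRST(S) = ["a", "b", "c"]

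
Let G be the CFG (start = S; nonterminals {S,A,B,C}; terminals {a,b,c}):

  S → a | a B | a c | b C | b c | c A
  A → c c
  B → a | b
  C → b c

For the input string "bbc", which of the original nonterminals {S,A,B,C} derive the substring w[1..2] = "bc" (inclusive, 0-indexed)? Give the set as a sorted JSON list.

CNF form of G:
  S -> T0 A | T1 C | T1 T0 | T2 B | T2 T0 | a
  A -> T0 T0
  B -> a | b
  C -> T1 T0
  T0 -> c
  T1 -> b
  T2 -> a

Fill CYK table bottom-up (cells [i..j] with 1 ≤ i ≤ j ≤ 2 only):
  [1..1]={B,T1}  "b"  orig:{B}
  [2..2]={T0}  "c"  orig:{}
  [1..2]={C,S}  "bc"

Original NTs in T[1,2] deriving "bc": ["C", "S"]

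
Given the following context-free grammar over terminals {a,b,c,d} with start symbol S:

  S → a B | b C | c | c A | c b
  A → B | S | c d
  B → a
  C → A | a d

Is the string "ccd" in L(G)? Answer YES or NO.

CNF form of G:
  S -> T0 B | T1 C | T2 A | T2 T1 | c
  A -> T0 B | T1 C | T2 A | T2 T1 | T2 T3 | a | c
  B -> a
  C -> T0 B | T0 T3 | T1 C | T2 A | T2 T1 | T2 T3 | a | c
  T0 -> a
  T1 -> b
  T2 -> c
  T3 -> d

CYK fill:
  [0..0]={A,C,S,T2}  "c"  orig:{A,C,S}
  [1..1]={A,C,S,T2}  "c"  orig:{A,C,S}
  [2..2]={T3}  "d"  orig:{}
  [0..1]={A,C,S}  "cc"
  [1..2]={A,C}  "cd"
  [0..2]={A,C,S}  "ccd"

S ∈ T[0,2] ⇒ YES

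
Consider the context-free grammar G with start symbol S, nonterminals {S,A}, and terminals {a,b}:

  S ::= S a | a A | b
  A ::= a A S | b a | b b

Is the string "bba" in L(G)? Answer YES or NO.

CNF form of G:
  S -> S T0 | T0 A | b
  A -> T0 X2 | T1 T0 | T1 T1
  T0 -> a
  T1 -> b
  X2 -> A S

CYK table (by increasing span):
  T[0,0] 'b' = {S,T1}  orig:{S}
  T[1,1] 'b' = {S,T1}  orig:{S}
  T[2,2] 'a' = {T0}  orig:{}
  T[0,1] 'bb' = {A}
  T[1,2] 'ba' = {A,S}
  T[0,2] 'bba' = ∅

S ∉ T[0,2] ⇒ NO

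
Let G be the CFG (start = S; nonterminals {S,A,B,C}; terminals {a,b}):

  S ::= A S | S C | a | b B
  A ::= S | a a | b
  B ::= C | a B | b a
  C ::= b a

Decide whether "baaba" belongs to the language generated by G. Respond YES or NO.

Convert to CNF:
  S -> A S | S C | T1 B | a
  A -> A S | S C | T0 T0 | T1 B | a | b
  B -> T0 B | T1 T0
  C -> T1 T0
  T0 -> a
  T1 -> b

CYK fill:
  T[0,0] 'b' = {A,T1}  orig:{A}
  T[1,1] 'a' = {A,S,T0}  orig:{A,S}
  T[2,2] 'a' = {A,S,T0}  orig:{A,S}
  T[3,3] 'b' = {A,T1}  orig:{A}
  T[4,4] 'a' = {A,S,T0}  orig:{A,S}
  T[0,1] 'ba' = {A,B,C,S}
  T[1,2] 'aa' = {A,S}
  T[2,3] 'ab' = ∅
  T[3,4] 'ba' = {A,B,C,S}
  T[0,2] 'baa' = {A,S}
  T[1,3] 'aab' = ∅
  T[2,4] 'aba' = {A,B,S}
  T[0,3] 'baab' = ∅
  T[1,4] 'aaba' = {A,B,S}
  T[0,4] 'baaba' = {A,S}

S ∈ T[0,4] ⇒ YES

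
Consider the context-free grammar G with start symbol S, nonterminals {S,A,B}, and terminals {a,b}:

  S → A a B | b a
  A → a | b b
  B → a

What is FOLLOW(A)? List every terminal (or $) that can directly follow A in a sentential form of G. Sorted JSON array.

FIRST sets, iterate to fixpoint:
iter 1:
  A via A→a: +{a}
  A via A→b b: +{b}
  B via B→a: +{a}
  S via S→A a B: +{a,b}
  FIRST(S)={a,b}  FIRST(A)={a,b}  FIRST(B)={a}
iter 2: — fixpoint
  FIRST(S)={a,b}  FIRST(A)={a,b}  FIRST(B)={a}

FOLLOW iteration:
initialize: $ ∈ FOLLOW(S)
round 1:
  S→A a B: FOLLOW(A) ⊇ FIRST(a) = {a}; new: +{a}
  S→A a B: FOLLOW(B) ⊇ FOLLOW(S) ⊇ {$}; new: +{$}
  FOLLOW(S)={$}  FOLLOW(A)={a}  FOLLOW(B)={$}
round 2: (no change)
  FOLLOW(S)={$}  FOLLOW(A)={a}  FOLLOW(B)={$}

FOLLOW(A) = ["a"]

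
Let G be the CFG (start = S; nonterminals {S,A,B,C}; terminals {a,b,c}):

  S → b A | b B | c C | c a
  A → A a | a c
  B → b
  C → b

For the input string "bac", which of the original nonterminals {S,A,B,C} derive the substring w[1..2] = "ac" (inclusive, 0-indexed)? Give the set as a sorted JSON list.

Convert to CNF:
  S -> T1 C | T1 T0 | T2 A | T2 B
  A -> A T0 | T0 T1
  B -> b
  C -> b
  T0 -> a
  T1 -> c
  T2 -> b

Fill CYK table bottom-up (cells [i..j] with 1 ≤ i ≤ j ≤ 2 only):
  T[1,1] 'a' = {T0}  orig:{}
  T[2,2] 'c' = {T1}  orig:{}
  T[1,2] 'ac' = {A}

Original NTs in T[1,2] deriving "ac": ["A"]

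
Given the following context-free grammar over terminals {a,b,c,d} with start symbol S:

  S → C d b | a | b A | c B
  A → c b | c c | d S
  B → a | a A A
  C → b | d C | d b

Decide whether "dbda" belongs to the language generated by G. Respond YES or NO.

CNF form of G:
  S -> C X5 | T0 B | T1 A | a
  A -> T0 T0 | T0 T1 | T2 S
  B -> T3 X4 | a
  C -> T2 C | T2 T1 | b
  T0 -> c
  T1 -> b
  T2 -> d
  T3 -> a
  X4 -> A A
  X5 -> T2 T1

CYK fill:
  cell(0,0) d: {T2}  orig:{}
  cell(1,1) b: {C,T1}  orig:{C}
  cell(2,2) d: {T2}  orig:{}
  cell(3,3) a: {B,S,T3}  orig:{B,S}
  cell(0,1) db: {C,X5}  orig:{C}
  cell(1,2) bd: ∅
  cell(2,3) da: {A}
  cell(0,2) dbd: ∅
  cell(1,3) bda: {S}
  cell(0,3) dbda: {A}

S ∉ T[0,3] ⇒ NO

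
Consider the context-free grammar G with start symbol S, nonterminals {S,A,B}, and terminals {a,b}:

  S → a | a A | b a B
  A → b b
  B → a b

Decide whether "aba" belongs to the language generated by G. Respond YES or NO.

CNF form of G:
  S -> T0 X2 | T1 A | a
  A -> T0 T0
  B -> T1 T0
  T0 -> b
  T1 -> a
  X2 -> T1 B

CYK table (by increasing span):
  cell(0,0) a: {S,T1}  orig:{S}
  cell(1,1) b: {T0}  orig:{}
  cell(2,2) a: {S,T1}  orig:{S}
  cell(0,1) ab: {B}
  cell(1,2) ba: ∅
  cell(0,2) aba: ∅

S ∉ T[0,2] ⇒ NO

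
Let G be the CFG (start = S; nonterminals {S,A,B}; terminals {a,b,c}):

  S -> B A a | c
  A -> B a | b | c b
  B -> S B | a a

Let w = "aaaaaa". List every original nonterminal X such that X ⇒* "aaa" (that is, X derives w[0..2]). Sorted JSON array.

CNF form of G:
  S -> B X3 | c
  A -> B T0 | T1 T2 | b
  B -> S B | T0 T0
  T0 -> a
  T1 -> c
  T2 -> b
  X3 -> A T0

CYK fill (cells [i..j] with 0 ≤ i ≤ j ≤ 2 only):
  T[0,0] 'a' = {T0}  orig:{}
  T[1,1] 'a' = {T0}  orig:{}
  T[2,2] 'a' = {T0}  orig:{}
  T[0,1] 'aa' = {B}
  T[1,2] 'aa' = {B}
  T[0,2] 'aaa' = {A}

Original NTs in T[0,2] deriving "aaa": ["A"]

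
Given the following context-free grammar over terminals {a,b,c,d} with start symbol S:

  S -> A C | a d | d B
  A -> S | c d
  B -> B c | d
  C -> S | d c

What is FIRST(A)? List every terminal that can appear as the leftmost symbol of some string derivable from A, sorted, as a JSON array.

FIRST sets, iterate to fixpoint:
[1]
  A via A→c d: +{c}
  B via B→d: +{d}
  C via C→d c: +{d}
  S via S→A C: +{c}
  S via S→a d: +{a}
  S via S→d B: +{d}
  FIRST[S]={a,c,d}  FIRST[A]={c}  FIRST[B]={d}  FIRST[C]={d}
[2]
  A via A→S: +{a,d}
  C via C→S: +{a,c}
  FIRST[S]={a,c,d}  FIRST[A]={a,c,d}  FIRST[B]={d}  FIRST[C]={a,c,d}
[3] (no change)
  FIRST[S]={a,c,d}  FIRST[A]={a,c,d}  FIRST[B]={d}  FIRST[C]={a,c,d}

FIRST(A) = ["a", "c", "d"]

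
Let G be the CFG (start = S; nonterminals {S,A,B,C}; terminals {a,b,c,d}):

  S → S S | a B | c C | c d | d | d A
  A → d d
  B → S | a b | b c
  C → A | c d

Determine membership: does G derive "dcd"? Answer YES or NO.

CNF form of G:
  S -> S S | T0 A | T1 B | T3 C | T3 T0 | d
  A -> T0 T0
  B -> S S | T0 A | T1 B | T1 T2 | T2 T3 | T3 C | T3 T0 | d
  C -> T0 T0 | T3 T0
  T0 -> d
  T1 -> a
  T2 -> b
  T3 -> c

CYK table (by increasing span):
  [0..0]={B,S,T0}  "d"  orig:{B,S}
  [1..1]={T3}  "c"  orig:{}
  [2..2]={B,S,T0}  "d"  orig:{B,S}
  [0..1]=∅  "dc"
  [1..2]={B,C,S}  "cd"
  [0..2]={B,S}  "dcd"

S ∈ T[0,2] ⇒ YES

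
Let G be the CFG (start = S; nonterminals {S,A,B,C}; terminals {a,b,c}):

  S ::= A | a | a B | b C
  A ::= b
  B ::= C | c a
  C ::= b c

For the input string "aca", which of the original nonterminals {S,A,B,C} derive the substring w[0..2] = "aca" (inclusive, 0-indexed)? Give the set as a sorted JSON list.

CNF form of G:
  S -> T0 C | T2 B | a | b
  A -> b
  B -> T0 T1 | T1 T2
  C -> T0 T1
  T0 -> b
  T1 -> c
  T2 -> a

CYK table (by increasing span) — only the sub-triangle for w[0..2]:
  cell(0,0) a: {S,T2}  orig:{S}
  cell(1,1) c: {T1}  orig:{}
  cell(2,2) a: {S,T2}  orig:{S}
  cell(0,1) ac: ∅
  cell(1,2) ca: {B}
  cell(0,2) aca: {S}

Original NTs in T[0,2] deriving "aca": ["S"]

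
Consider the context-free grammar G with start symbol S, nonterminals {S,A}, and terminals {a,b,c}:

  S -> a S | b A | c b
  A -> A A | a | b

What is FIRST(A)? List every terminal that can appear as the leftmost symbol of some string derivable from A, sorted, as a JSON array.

FIRST iteration:
pass 1:
  A via A→a: +{a}
  A via A→b: +{b}
  S via S→a S: +{a}
  S via S→b A: +{b}
  S via S→c b: +{c}
  FIRST(S)={a,b,c}  FIRST(A)={a,b}
pass 2: — fixpoint
  FIRST(S)={a,b,c}  FIRST(A)={a,b}

FIRST(A) = ["a", "b"]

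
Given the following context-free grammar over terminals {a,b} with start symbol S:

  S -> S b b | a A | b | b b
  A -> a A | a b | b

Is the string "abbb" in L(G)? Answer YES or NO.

CNF form of G:
  S -> S X2 | T0 A | T1 T1 | b
  A -> T0 A | T0 T1 | b
  T0 -> a
  T1 -> b
  X2 -> T1 T1

CYK fill:
  T[0,0] 'a' = {T0}  orig:{}
  T[1,1] 'b' = {A,S,T1}  orig:{A,S}
  T[2,2] 'b' = {A,S,T1}  orig:{A,S}
  T[3,3] 'b' = {A,S,T1}  orig:{A,S}
  T[0,1] 'ab' = {A,S}
  T[1,2] 'bb' = {S,X2}  orig:{S}
  T[2,3] 'bb' = {S,X2}  orig:{S}
  T[0,2] 'abb' = ∅
  T[1,3] 'bbb' = {S}
  T[0,3] 'abbb' = {S}

S ∈ T[0,3] ⇒ YES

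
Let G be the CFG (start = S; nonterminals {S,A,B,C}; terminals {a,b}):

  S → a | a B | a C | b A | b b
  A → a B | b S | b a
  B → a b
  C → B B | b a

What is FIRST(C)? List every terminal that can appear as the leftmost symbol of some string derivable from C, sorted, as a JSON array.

FIRST iteration:
round 1:
  A via A→a B: +{a}
  A via A→b S: +{b}
  B via B→a b: +{a}
  C via C→B B: +{a}
  C via C→b a: +{b}
  S via S→a: +{a}
  S via S→b A: +{b}
  FIRST(S)={a,b}  FIRST(A)={a,b}  FIRST(B)={a}  FIRST(C)={a,b}
round 2: (no change)
  FIRST(S)={a,b}  FIRST(A)={a,b}  FIRST(B)={a}  FIRST(C)={a,b}

FIRST(C) = ["a", "b"]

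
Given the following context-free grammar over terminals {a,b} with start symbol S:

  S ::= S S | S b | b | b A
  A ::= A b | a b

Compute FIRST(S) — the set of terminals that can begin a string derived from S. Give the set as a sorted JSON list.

Compute FIRST by fixpoint:
[1]
  A via A→a b: +{a}
  S via S→b: +{b}
  FIRST(S)={b}  FIRST(A)={a}
[2] — fixpoint
  FIRST(S)={b}  FIRST(A)={a}

FIRST(S) = ["b"]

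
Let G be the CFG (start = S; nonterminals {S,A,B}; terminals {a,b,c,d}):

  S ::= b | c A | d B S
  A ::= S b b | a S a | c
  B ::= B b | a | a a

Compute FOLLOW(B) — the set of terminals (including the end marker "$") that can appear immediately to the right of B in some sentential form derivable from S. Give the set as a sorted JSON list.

Compute FIRST by fixpoint:
pass 1:
  A via A→a S a: +{a}
  A via A→c: +{c}
  B via B→a: +{a}
  S via S→b: +{b}
  S via S→c A: +{c}
  S via S→d B S: +{d}
  FIRST(S)={b,c,d}  FIRST(A)={a,c}  FIRST(B)={a}
pass 2:
  A via A→S b b: +{b,d}
  FIRST(S)={b,c,d}  FIRST(A)={a,b,c,d}  FIRST(B)={a}
pass 3: (stable)
  FIRST(S)={b,c,d}  FIRST(A)={a,b,c,d}  FIRST(B)={a}

Compute FOLLOW by fixpoint:
seed FOLLOW(S) with $
[1]
  A→S b b: FOLLOW(S) ⊇ FIRST(b) = {b}; new: +{b}
  A→a S a: FOLLOW(S) ⊇ FIRST(a) = {a}; new: +{a}
  B→B b: FOLLOW(B) ⊇ FIRST(b) = {b}; new: +{b}
  S→c A: FOLLOW(A) ⊇ FOLLOW(S) ⊇ {$,a,b}; new: +{$,a,b}
  S→d B S: FOLLOW(B) ⊇ FIRST(S) = {b,c,d}; new: +{c,d}
  FOLLOW[S]={$,a,b}  FOLLOW[A]={$,a,b}  FOLLOW[B]={b,c,d}
[2] — fixpoint
  FOLLOW[S]={$,a,b}  FOLLOW[A]={$,a,b}  FOLLOW[B]={b,c,d}

FOLLOW(B) = ["b", "c", "d"]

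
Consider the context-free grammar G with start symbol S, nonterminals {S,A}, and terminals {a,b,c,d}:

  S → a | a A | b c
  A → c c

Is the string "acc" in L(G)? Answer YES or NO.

Convert to CNF:
  S -> T1 A | T2 T0 | a
  A -> T0 T0
  T0 -> c
  T1 -> a
  T2 -> b

Fill CYK table bottom-up:
  T[0,0] 'a' = {S,T1}  orig:{S}
  T[1,1] 'c' = {T0}  orig:{}
  T[2,2] 'c' = {T0}  orig:{}
  T[0,1] 'ac' = ∅
  T[1,2] 'cc' = {A}
  T[0,2] 'acc' = {S}

S ∈ T[0,2] ⇒ YES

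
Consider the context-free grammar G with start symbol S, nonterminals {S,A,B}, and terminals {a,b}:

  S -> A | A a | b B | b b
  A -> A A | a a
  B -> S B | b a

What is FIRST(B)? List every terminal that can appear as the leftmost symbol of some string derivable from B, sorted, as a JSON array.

FIRST iteration:
round 1:
  A via A→a a: +{a}
  B via B→b a: +{b}
  S via S→A: +{a}
  S via S→b B: +{b}
  FIRST(S)={a,b}  FIRST(A)={a}  FIRST(B)={b}
round 2:
  B via B→S B: +{a}
  FIRST(S)={a,b}  FIRST(A)={a}  FIRST(B)={a,b}
round 3: — fixpoint
  FIRST(S)={a,b}  FIRST(A)={a}  FIRST(B)={a,b}

FIRST(B) = ["a", "b"]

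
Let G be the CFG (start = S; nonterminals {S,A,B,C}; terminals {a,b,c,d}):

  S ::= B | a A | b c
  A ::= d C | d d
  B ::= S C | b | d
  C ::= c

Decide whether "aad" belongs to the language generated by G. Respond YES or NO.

CNF form of G:
  S -> S C | T1 A | T2 T3 | b | d
  A -> T0 C | T0 T0
  B -> S C | b | d
  C -> c
  T0 -> d
  T1 -> a
  T2 -> b
  T3 -> c

Fill CYK table bottom-up:
  T[0,0] 'a' = {T1}  orig:{}
  T[1,1] 'a' = {T1}  orig:{}
  T[2,2] 'd' = {B,S,T0}  orig:{B,S}
  T[0,1] 'aa' = ∅
  T[1,2] 'ad' = ∅
  T[0,2] 'aad' = ∅

S ∉ T[0,2] ⇒ NO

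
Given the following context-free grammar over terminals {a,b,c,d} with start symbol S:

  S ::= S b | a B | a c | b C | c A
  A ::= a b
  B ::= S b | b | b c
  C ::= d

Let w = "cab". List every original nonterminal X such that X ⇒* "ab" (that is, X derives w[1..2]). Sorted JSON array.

CNF form of G:
  S -> S T1 | T0 B | T0 T2 | T1 C | T2 A
  A -> T0 T1
  B -> S T1 | T1 T2 | b
  C -> d
  T0 -> a
  T1 -> b
  T2 -> c

CYK fill, restricted to cells inside w[1..2]:
  cell(1,1) a: {T0}  orig:{}
  cell(2,2) b: {B,T1}  orig:{B}
  cell(1,2) ab: {A,S}

Original NTs in T[1,2] deriving "ab": ["A", "S"]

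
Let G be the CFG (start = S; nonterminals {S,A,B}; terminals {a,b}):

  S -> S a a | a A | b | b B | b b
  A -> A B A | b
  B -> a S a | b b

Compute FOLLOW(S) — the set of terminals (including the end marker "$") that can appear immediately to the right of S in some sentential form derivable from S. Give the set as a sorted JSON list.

FIRST sets, iterate to fixpoint:
round 1:
  A via A→b: +{b}
  B via B→a S a: +{a}
  B via B→b b: +{b}
  S via S→a A: +{a}
  S via S→b: +{b}
  FIRST[S]={a,b}  FIRST[A]={b}  FIRST[B]={a,b}
round 2: — fixpoint
  FIRST[S]={a,b}  FIRST[A]={b}  FIRST[B]={a,b}

FOLLOW sets:
initialize: $ ∈ FOLLOW(S)
round 1:
  A→A B A: FOLLOW(A) ⊇ FIRST(B) = {a,b}; new: +{a,b}
  A→A B A: FOLLOW(B) ⊇ FIRST(A) = {b}; new: +{b}
  B→a S a: FOLLOW(S) ⊇ FIRST(a) = {a}; new: +{a}
  S→a A: FOLLOW(A) ⊇ FOLLOW(S) ⊇ {$,a}; new: +{$}
  S→b B: FOLLOW(B) ⊇ FOLLOW(S) ⊇ {$,a}; new: +{$,a}
  FOLLOW[S]={$,a}  FOLLOW[A]={$,a,b}  FOLLOW[B]={$,a,b}
round 2: (stable)
  FOLLOW[S]={$,a}  FOLLOW[A]={$,a,b}  FOLLOW[B]={$,a,b}

FOLLOW(S) = ["$", "a"]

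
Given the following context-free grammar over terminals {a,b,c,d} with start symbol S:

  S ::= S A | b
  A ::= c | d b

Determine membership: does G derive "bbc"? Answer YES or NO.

CNF form of G:
  S -> S A | b
  A -> T0 T1 | c
  T0 -> d
  T1 -> b

CYK table (by increasing span):
  T[0,0] 'b' = {S,T1}  orig:{S}
  T[1,1] 'b' = {S,T1}  orig:{S}
  T[2,2] 'c' = {A}
  T[0,1] 'bb' = ∅
  T[1,2] 'bc' = {S}
  T[0,2] 'bbc' = ∅

S ∉ T[0,2] ⇒ NO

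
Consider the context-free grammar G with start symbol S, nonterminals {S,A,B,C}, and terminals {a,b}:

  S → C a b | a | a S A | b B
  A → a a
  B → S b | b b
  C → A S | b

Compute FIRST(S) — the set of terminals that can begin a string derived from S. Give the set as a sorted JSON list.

FIRST iteration:
[1]
  A via A→a a: +{a}
  B via B→b b: +{b}
  C via C→A S: +{a}
  C via C→b: +{b}
  S via S→C a b: +{a,b}
  S: {a,b}  A: {a}  B: {b}  C: {a,b}
[2]
  B via B→S b: +{a}
  S: {a,b}  A: {a}  B: {a,b}  C: {a,b}
[3] — fixpoint
  S: {a,b}  A: {a}  B: {a,b}  C: {a,b}

FIRST(S) = ["a", "b"]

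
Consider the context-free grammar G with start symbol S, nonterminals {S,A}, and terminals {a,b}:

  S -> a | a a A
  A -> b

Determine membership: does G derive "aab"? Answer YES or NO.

CNF form of G:
  S -> T0 X1 | a
  A -> b
  T0 -> a
  X1 -> T0 A

CYK table (by increasing span):
  T[0,0] 'a' = {S,T0}  orig:{S}
  T[1,1] 'a' = {S,T0}  orig:{S}
  T[2,2] 'b' = {A}
  T[0,1] 'aa' = ∅
  T[1,2] 'ab' = {X1}  orig:{}
  T[0,2] 'aab' = {S}

S ∈ T[0,2] ⇒ YES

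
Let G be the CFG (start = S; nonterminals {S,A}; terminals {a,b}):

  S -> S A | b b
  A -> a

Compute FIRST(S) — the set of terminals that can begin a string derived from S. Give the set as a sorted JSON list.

FIRST sets, iterate to fixpoint:
[1]
  A via A→a: +{a}
  S via S→b b: +{b}
  FIRST(S)={b}  FIRST(A)={a}
[2] — fixpoint
  FIRST(S)={b}  FIRST(A)={a}

FIRST(S) = ["b"]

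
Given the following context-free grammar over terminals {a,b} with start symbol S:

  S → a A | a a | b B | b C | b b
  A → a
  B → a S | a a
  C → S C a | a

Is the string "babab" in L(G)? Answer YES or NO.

Convert to CNF:
  S -> T0 A | T0 T0 | T1 B | T1 C | T1 T1
  A -> a
  B -> T0 S | T0 T0
  C -> S X2 | a
  T0 -> a
  T1 -> b
  X2 -> C T0

CYK table (by increasing span):
  [0..0]={T1}  "b"  orig:{}
  [1..1]={A,C,T0}  "a"  orig:{A,C}
  [2..2]={T1}  "b"  orig:{}
  [3..3]={A,C,T0}  "a"  orig:{A,C}
  [4..4]={T1}  "b"  orig:{}
  [0..1]={S}  "ba"
  [1..2]=∅  "ab"
  [2..3]={S}  "ba"
  [3..4]=∅  "ab"
  [0..2]=∅  "bab"
  [1..3]={B}  "aba"
  [2..4]=∅  "bab"
  [0..3]={S}  "baba"
  [1..4]=∅  "abab"
  [0..4]=∅  "babab"

S ∉ T[0,4] ⇒ NO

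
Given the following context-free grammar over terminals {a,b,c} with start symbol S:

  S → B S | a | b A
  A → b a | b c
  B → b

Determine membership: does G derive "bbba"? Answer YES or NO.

Convert to CNF:
  S -> B S | T0 A | a
  A -> T0 T1 | T0 T2
  B -> b
  T0 -> b
  T1 -> a
  T2 -> c

Fill CYK table bottom-up:
  [0..0]={B,T0}  "b"  orig:{B}
  [1..1]={B,T0}  "b"  orig:{B}
  [2..2]={B,T0}  "b"  orig:{B}
  [3..3]={S,T1}  "a"  orig:{S}
  [0..1]=∅  "bb"
  [1..2]=∅  "bb"
  [2..3]={A,S}  "ba"
  [0..2]=∅  "bbb"
  [1..3]={S}  "bba"
  [0..3]={S}  "bbba"

S ∈ T[0,3] ⇒ YES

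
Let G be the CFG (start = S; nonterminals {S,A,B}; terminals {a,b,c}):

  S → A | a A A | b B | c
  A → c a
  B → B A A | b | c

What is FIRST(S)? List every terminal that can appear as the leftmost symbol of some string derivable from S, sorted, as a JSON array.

Compute FIRST by fixpoint:
[1]
  A via A→c a: +{c}
  B via B→b: +{b}
  B via B→c: +{c}
  S via S→A: +{c}
  S via S→a A A: +{a}
  S via S→b B: +{b}
  FIRST[S]={a,b,c}  FIRST[A]={c}  FIRST[B]={b,c}
[2] (no change)
  FIRST[S]={a,b,c}  FIRST[A]={c}  FIRST[B]={b,c}

FIRST(S) = ["a", "b", "c"]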